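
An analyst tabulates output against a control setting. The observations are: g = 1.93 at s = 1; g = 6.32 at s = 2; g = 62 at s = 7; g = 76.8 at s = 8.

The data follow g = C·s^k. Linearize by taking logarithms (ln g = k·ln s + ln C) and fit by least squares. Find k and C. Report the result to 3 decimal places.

With ln gᵢ as the transformed response and ln sᵢ as the regressor:
AᵀA = [[8.5911, 4.7185]; [4.7185, 4]], rhs = [18.3363, 10.9696]ᵀ  (here Σln s = 4.7185, Σ(ln s)² = 8.5911, Σln g = 10.9696, Σln s·ln g = 18.3363).
Δ = 8.5911·4 − (4.7185)² = 12.1002; k = (18.3363·4 − 4.7185·10.9696)/12.1002 = 1.78388, ln C = (8.5911·10.9696 − 4.7185·18.3363)/12.1002 = 0.63809, so C = exp(0.63809) = 1.89286.

k = 1.784, C = 1.893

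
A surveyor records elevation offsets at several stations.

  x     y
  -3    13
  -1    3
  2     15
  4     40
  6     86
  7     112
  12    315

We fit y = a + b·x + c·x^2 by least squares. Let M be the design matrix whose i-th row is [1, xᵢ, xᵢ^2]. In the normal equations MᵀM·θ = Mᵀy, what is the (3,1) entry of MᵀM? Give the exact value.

Row 3 ↔ basis x^2, column 1 ↔ basis 1, so (MᵀM)_{3,1} = Σᵢ x^2 = (9)·(1) + (1)·(1) + (4)·(1) + (16)·(1) + (36)·(1) + (49)·(1) + (144)·(1) = 259.

259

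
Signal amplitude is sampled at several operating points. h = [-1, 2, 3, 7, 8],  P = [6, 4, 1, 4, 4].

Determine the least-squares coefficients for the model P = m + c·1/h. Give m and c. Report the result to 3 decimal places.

The normal equations are: 5·m + (17/168)·c = 19;  (17/168)·m + (39433/28224)·c = -109/42.
Determinant 5·(39433/28224) − (17/168)² = 49219/7056.
m = (19·(39433/28224) − (17/168)·(-109/42))/(49219/7056) = 756639/196876; c = (5·(-109/42) − (17/168)·19)/(49219/7056) = -105126/49219.

m = 3.843, c = -2.136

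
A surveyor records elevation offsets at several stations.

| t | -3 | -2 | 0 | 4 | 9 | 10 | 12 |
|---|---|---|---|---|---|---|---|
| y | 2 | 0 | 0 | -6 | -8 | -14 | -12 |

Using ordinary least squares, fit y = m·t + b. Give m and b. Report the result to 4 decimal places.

m = -0.9899, b = -1.1863

Normal-equation sums: Σt·t = 354, Σt = 30, Σ1 = 7.
And Σt·y = -386, Σy = -38.
Normal equations: [[354, 30]; [30, 7]]·[m, b]ᵀ = [-386, -38]ᵀ.
Determinant 354·7 − 30² = 1578.
m = ((-386)·7 − 30·(-38))/1578 = -781/789; b = (354·(-38) − 30·(-386))/1578 = -312/263.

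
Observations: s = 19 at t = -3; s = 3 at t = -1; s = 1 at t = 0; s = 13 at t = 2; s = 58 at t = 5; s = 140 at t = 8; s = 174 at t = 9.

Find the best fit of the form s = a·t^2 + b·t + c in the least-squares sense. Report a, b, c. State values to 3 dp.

a = 2.033, b = 0.856, c = 2.399

The normal system XᵀX·[a, b, c]ᵀ = Xᵀs is [[11380, 1346, 184]; [1346, 184, 20]; [184, 20, 7]]·[a, b, c]ᵀ = [24730, 2942, 408]ᵀ.
Solving the 3×3 system (Gaussian elimination) gives a = 186449/91707, b = 7135/8337, c = 73340/30569.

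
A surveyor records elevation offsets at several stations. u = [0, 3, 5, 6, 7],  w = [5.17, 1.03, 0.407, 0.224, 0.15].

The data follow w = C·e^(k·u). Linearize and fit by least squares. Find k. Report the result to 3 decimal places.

With ln wᵢ as the transformed response and uᵢ as the regressor:
Over the data: Σu = 21.0000, Σ(u)² = 119.0000, Σln w = -2.6197, Σu·ln w = -26.6625.
Normal system: [[119.0000, 21.0000]; [21.0000, 5]]·[k, ln C]ᵀ = [-26.6625, -2.6197]ᵀ.
Δ = 119.0000·5 − (21.0000)² = 154.0000; k = (-26.6625·5 − 21.0000·-2.6197)/154.0000 = -0.50843, ln C = (119.0000·-2.6197 − 21.0000·-26.6625)/154.0000 = 1.61146.

k = -0.508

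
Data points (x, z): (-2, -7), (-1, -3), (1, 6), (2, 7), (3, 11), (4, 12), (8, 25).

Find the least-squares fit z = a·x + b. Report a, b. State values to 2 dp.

a = 3.12, b = 0.60

Setting ∂/∂a … = 0 gives: 99·a + 15·b = 318;  15·a + 7·b = 51.
Δ = 99·7 − 15² = 468.
a = (318·7 − 15·51)/468 = 487/156; b = (99·51 − 15·318)/468 = 31/52.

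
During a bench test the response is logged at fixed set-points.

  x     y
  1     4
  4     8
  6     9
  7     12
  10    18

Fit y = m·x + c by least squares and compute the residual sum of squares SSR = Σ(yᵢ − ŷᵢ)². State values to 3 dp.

SSR = 5.292

Sums needed: Σx·x = 202, Σx = 28, Σ1 = 5.
Moment sums: Σx·y = 354, Σy = 51.
Determinant 202·5 − 28² = 226.
m = (354·5 − 28·51)/226 = 171/113; c = (202·51 − 28·354)/226 = 195/113.
Residuals: 86/113, 25/113, -204/113, -36/113, 129/113; SSR = 598/113.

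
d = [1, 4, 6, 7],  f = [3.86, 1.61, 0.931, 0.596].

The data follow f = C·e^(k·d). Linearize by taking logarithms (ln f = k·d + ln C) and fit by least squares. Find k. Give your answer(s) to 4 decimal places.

k = -0.3032

Taking logs, ln f = k·d + ln C, so regress ln f on d.
Sums: Σd = 18.0000, Σ(d)² = 102.0000, Σln f = 1.2379, Σd·ln f = -0.7960.
Normal system: [[102.0000, 18.0000]; [18.0000, 4]]·[k, ln C]ᵀ = [-0.7960, 1.2379]ᵀ.
Δ = 102.0000·4 − (18.0000)² = 84.0000; k = (-0.7960·4 − 18.0000·1.2379)/84.0000 = -0.30317, ln C = (102.0000·1.2379 − 18.0000·-0.7960)/84.0000 = 1.67372.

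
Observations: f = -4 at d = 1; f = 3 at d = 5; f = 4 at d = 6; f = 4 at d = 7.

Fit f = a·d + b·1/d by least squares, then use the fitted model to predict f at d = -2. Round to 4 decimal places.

f̂ = 0.8739

AᵀA·[a, b]ᵀ = Aᵀf reads: 111·a + 4·b = 63;  4·a + (47989/44100)·b = -227/105.
(Σd·d = 111, Σd·1/d = 4, Σ1/d·1/d = 47989/44100, Σd·f = 63, Σ1/d·f = -227/105.)
det = 111·(47989/44100) − 4² = 1540393/14700.
a = (63·(47989/44100) − 4·(-227/105))/(1540393/14700) = 1134889/1540393; b = (111·(-227/105) − 4·63)/(1540393/14700) = -7231980/1540393.
At d = -2: f̂ = (1134889/1540393)·(-2) + (-7231980/1540393)·(-1/2) = 1346212/1540393.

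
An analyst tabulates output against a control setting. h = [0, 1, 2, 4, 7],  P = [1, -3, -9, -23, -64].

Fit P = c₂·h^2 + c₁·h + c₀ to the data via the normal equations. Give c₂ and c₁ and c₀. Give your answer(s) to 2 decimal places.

c₂ = -1.01, c₁ = -2.09, c₀ = 0.39

Setting ∂/∂c₂ … = 0 gives: 2674·c₂ + 416·c₁ + 70·c₀ = -3543;  416·c₂ + 70·c₁ + 14·c₀ = -561;  70·c₂ + 14·c₁ + 5·c₀ = -98.
(Σh^2·h^2 = 2674, Σh^2·h = 416, Σh^2 = 70, Σh·h = 70, Σh = 14, Σ1 = 5, Σh^2·P = -3543, Σh·P = -561, ΣP = -98.)
Solving the 3×3 system (Gaussian elimination) gives c₂ = -289/286, c₁ = -597/286, c₀ = 56/143.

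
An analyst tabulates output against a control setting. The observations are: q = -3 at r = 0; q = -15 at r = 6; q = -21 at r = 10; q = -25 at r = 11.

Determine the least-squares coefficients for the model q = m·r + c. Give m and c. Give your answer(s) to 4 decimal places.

Forming XᵀX = [[257, 27]; [27, 4]] and Xᵀq = [-575, -64]ᵀ gives XᵀX·[m, c]ᵀ = Xᵀq.
det = 257·4 − 27² = 299.
m = ((-575)·4 − 27·(-64))/299 = -44/23; c = (257·(-64) − 27·(-575))/299 = -71/23.

m = -1.9130, c = -3.0870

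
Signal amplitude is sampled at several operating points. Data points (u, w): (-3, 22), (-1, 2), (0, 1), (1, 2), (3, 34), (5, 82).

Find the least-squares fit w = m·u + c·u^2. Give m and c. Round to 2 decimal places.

The normal equations are: 45·m + 125·c = 446;  125·m + 789·c = 2558.
(Σu·u = 45, Σu·u^2 = 125, Σu^2·u^2 = 789, Σu·w = 446, Σu^2·w = 2558.)
Eliminating c: 789·(row 1) − 125·(row 2) gives 19880·m = 789·446 − 125·2558 = 32144, so m = 574/355.
Then c = (2558 − 125·(574/355))/789 = 212/71.

m = 1.62, c = 2.99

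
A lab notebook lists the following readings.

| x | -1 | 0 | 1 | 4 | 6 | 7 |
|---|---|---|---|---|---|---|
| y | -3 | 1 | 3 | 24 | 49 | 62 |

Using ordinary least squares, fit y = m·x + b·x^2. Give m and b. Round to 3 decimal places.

m = 2.691, b = 0.887

Forming MᵀM = [[103, 623]; [623, 3955]] and Mᵀy = [830, 5186]ᵀ gives MᵀM·[m, b]ᵀ = Mᵀy.
det = 103·3955 − 623² = 19236.
m = (830·3955 − 623·5186)/19236 = 1849/687; b = (103·5186 − 623·830)/19236 = 4267/4809.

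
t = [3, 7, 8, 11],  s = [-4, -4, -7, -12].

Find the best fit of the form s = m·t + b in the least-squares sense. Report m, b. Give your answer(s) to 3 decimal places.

m = -0.985, b = 0.389

Entries of MᵀM: Σt·t = 243, Σt = 29, Σ1 = 4.
And Σt·s = -228, Σs = -27.
So MᵀM·[m, b]ᵀ = Mᵀs: [[243, 29]; [29, 4]]·[m, b]ᵀ = [-228, -27]ᵀ.
det = 243·4 − 29² = 131.
m = ((-228)·4 − 29·(-27))/131 = -129/131; b = (243·(-27) − 29·(-228))/131 = 51/131.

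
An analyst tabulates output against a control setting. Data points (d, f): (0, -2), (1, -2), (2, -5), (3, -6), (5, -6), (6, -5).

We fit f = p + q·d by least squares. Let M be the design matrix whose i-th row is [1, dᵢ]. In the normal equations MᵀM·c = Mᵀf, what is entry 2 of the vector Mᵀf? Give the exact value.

Entry 2 ↔ basis d, so (Mᵀf)_{2} = Σᵢ (d)·fᵢ = (0)·(-2) + (1)·(-2) + (2)·(-5) + (3)·(-6) + (5)·(-6) + (6)·(-5) = -90.

-90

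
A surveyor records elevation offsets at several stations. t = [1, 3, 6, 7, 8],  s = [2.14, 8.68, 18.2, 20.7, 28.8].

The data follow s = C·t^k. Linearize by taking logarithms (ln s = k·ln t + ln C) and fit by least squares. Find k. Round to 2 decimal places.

Let Y = ln s. Fitting Y = k·ln t + ln C by least squares:
Σln t = 6.9157, Σ(ln t)² = 12.5280, Σln s = 12.2138, Σln t·ln s = 20.4568.
Normal system: [[12.5280, 6.9157]; [6.9157, 5]]·[k, ln C]ᵀ = [20.4568, 12.2138]ᵀ.
Δ = 12.5280·5 − (6.9157)² = 14.8127; k = (20.4568·5 − 6.9157·12.2138)/14.8127 = 1.20283, ln C = (12.5280·12.2138 − 6.9157·20.4568)/14.8127 = 0.77906.

k = 1.20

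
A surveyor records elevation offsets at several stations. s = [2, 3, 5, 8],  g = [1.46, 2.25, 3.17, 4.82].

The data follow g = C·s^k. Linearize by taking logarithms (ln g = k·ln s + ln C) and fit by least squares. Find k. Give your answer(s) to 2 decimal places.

k = 0.84

With ln gᵢ as the transformed response and ln sᵢ as the regressor:
Over the data: Σln s = 5.4806, Σ(ln s)² = 8.6018, Σln g = 3.9159, Σln s·ln g = 6.2806.
Normal system: [[8.6018, 5.4806]; [5.4806, 4]]·[k, ln C]ᵀ = [6.2806, 3.9159]ᵀ.
Solving (det = 4.3697): k = 0.83777, ln C = -0.16890.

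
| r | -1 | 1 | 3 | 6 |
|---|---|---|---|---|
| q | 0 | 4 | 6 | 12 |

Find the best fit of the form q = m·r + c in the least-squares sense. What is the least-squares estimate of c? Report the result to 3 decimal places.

Entries of MᵀM: Σr·r = 47, Σr = 9, Σ1 = 4.
And Σr·q = 94, Σq = 22.
Determinant 47·4 − 9² = 107.
m = (94·4 − 9·22)/107 = 178/107; c = (47·22 − 9·94)/107 = 188/107.

c = 1.757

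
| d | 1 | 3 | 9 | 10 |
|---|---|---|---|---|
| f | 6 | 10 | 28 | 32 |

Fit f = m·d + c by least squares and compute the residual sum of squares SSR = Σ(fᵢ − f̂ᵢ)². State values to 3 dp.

SSR = 2.281

Forming MᵀM = [[191, 23]; [23, 4]] and Mᵀf = [608, 76]ᵀ gives MᵀM·[m, c]ᵀ = Mᵀf.
Eliminating c: 4·(row 1) − 23·(row 2) gives 235·m = 4·608 − 23·76 = 684, so m = 684/235.
Then c = (76 − 23·(684/235))/4 = 532/235.
Residuals: 194/235, -234/235, -108/235, 148/235; SSR = 536/235.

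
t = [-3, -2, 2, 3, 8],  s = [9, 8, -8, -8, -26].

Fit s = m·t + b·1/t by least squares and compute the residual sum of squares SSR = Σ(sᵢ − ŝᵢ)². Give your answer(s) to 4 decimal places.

SSR = 6.8774

Forming MᵀM = [[90, 5]; [5, 425/576]] and Mᵀs = [-291, -203/12]ᵀ gives MᵀM·[m, b]ᵀ = Mᵀs.
Eliminating b: (425/576)·(row 1) − 5·(row 2) gives (1325/32)·m = (425/576)·(-291) − 5·(-203/12) = -24985/192, so m = -4997/1590.
Then b = ((-203/12) − 5·(-4997/1590))/(425/576) = -432/265.
Residuals: -103/106, 143/159, -143/159, 209/106, -104/159; SSR = 729/106.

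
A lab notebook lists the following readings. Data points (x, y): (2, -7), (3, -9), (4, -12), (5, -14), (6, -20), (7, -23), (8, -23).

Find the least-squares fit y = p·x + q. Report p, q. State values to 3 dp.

AᵀA·[p, q]ᵀ = Aᵀy reads: 203·p + 35·q = -624;  35·p + 7·q = -108.
(Σx·x = 203, Σx = 35, Σ1 = 7, Σx·y = -624, Σy = -108.)
Δ = 203·7 − 35² = 196.
p = ((-624)·7 − 35·(-108))/196 = -3; q = (203·(-108) − 35·(-624))/196 = -3/7.

p = -3.000, q = -0.429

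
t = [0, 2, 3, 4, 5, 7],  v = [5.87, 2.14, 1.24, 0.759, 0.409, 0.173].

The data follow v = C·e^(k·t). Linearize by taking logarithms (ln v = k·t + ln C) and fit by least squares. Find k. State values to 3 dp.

k = -0.511

Taking logs, ln v = k·t + ln C, so regress ln v on t.
Sums: Σt = 21.0000, Σ(t)² = 103.0000, Σln v = -0.1785, Σt·ln v = -15.6875.
Normal system: [[103.0000, 21.0000]; [21.0000, 6]]·[k, ln C]ᵀ = [-15.6875, -0.1785]ᵀ.
Slope k = (n·Σt·ln v − Σt·Σln v)/(n·Σ(t)² − (Σt)²) = (6·-15.6875 − 21.0000·-0.1785)/177.0000 = -0.51060; ln C = (Σln v − k·Σt)/n = 1.75737.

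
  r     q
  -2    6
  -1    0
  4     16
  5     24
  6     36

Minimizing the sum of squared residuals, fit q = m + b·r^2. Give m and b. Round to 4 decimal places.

Normal-equation sums: Σ1 = 5, Σr^2 = 82, Σr^2·r^2 = 2194.
Right-hand side: Σq = 82, Σr^2·q = 2176.
det = 5·2194 − 82² = 4246.
m = (82·2194 − 82·2176)/4246 = 738/2123; b = (5·2176 − 82·82)/4246 = 2078/2123.

m = 0.3476, b = 0.9788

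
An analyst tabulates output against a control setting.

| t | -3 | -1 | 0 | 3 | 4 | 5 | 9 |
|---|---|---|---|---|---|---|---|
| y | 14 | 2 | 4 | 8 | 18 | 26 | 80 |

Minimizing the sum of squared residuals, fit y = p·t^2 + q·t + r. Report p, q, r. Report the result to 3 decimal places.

p = 1.022, q = -0.544, r = 2.453

Forming XᵀX = [[7605, 917, 141]; [917, 141, 17]; [141, 17, 7]] and Xᵀy = [7618, 902, 152]ᵀ gives XᵀX·[p, q, r]ᵀ = Xᵀy.
Inverting the 3×3 Gram matrix, [p, q, r]ᵀ = [64821/63434, -34529/63434, 77800/31717]ᵀ.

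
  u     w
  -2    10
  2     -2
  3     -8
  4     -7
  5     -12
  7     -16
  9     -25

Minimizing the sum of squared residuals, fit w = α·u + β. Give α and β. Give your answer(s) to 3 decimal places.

Sums needed: Σu·u = 188, Σu = 28, Σ1 = 7.
And Σu·w = -473, Σw = -60.
So MᵀM·[α, β]ᵀ = Mᵀw: [[188, 28]; [28, 7]]·[α, β]ᵀ = [-473, -60]ᵀ.
Eliminating β: 7·(row 1) − 28·(row 2) gives 532·α = 7·(-473) − 28·(-60) = -1631, so α = -233/76.
Then β = ((-60) − 28·(-233/76))/7 = 491/133.

α = -3.066, β = 3.692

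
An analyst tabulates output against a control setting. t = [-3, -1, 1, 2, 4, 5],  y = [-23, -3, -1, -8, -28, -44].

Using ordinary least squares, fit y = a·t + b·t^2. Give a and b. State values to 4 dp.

Sums needed: Σt·t = 56, Σt·t^2 = 170, Σt^2·t^2 = 980.
For Mᵀy: Σt·y = -277, Σt^2·y = -1791.
MᵀM·[a, b]ᵀ = Mᵀy becomes [[56, 170]; [170, 980]]·[a, b]ᵀ = [-277, -1791]ᵀ.
Eliminating b: 980·(row 1) − 170·(row 2) gives 25980·a = 980·(-277) − 170·(-1791) = 33010, so a = 3301/2598.
Then b = ((-1791) − 170·(3301/2598))/980 = -26603/12990.

a = 1.2706, b = -2.0480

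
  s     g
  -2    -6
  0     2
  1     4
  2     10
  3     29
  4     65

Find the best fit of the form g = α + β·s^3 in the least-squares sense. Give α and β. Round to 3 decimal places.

Normal-equation sums: Σ1 = 6, Σs^3 = 92, Σs^3·s^3 = 4954.
Right-hand side: Σg = 104, Σs^3·g = 5075.
Normal equations: [[6, 92]; [92, 4954]]·[α, β]ᵀ = [104, 5075]ᵀ.
det = 6·4954 − 92² = 21260.
α = (104·4954 − 92·5075)/21260 = 12079/5315; β = (6·5075 − 92·104)/21260 = 10441/10630.

α = 2.273, β = 0.982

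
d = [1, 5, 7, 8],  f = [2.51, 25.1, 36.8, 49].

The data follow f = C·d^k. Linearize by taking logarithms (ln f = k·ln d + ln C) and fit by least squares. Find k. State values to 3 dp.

k = 1.411

Linearized form: ln f = k·ln d + ln C. From the 4 transformed points,
Σln d = 5.6348, Σ(ln d)² = 10.7009, Σln f = 11.6405, Σln d·ln f = 20.2958.
Normal system: [[10.7009, 5.6348]; [5.6348, 4]]·[k, ln C]ᵀ = [20.2958, 11.6405]ᵀ.
Δ = 10.7009·4 − (5.6348)² = 11.0529; k = (20.2958·4 − 5.6348·11.6405)/11.0529 = 1.41063, ln C = (10.7009·11.6405 − 5.6348·20.2958)/11.0529 = 0.92296.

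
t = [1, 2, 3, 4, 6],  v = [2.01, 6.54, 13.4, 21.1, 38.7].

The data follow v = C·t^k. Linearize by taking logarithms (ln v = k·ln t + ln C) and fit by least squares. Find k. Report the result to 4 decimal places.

Taking logs, ln v = k·ln t + ln C, so regress ln v on ln t.
Σln t = 4.9698, Σ(ln t)² = 6.8196, Σln v = 11.8764, Σln t·ln v = 14.9304.
Equations: 6.8196·k + 4.9698·ln C = 14.9304;  4.9698·k + 5·ln C = 11.8764.
Slope k = (n·Σln t·ln v − Σln t·Σln v)/(n·Σ(ln t)² − (Σln t)²) = (5·14.9304 − 4.9698·11.8764)/9.3990 = 1.66278; ln C = (Σln v − k·Σln t)/n = 0.72255.

k = 1.6628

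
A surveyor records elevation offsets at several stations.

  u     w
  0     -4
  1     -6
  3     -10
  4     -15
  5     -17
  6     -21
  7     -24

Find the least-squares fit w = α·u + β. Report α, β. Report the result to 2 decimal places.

XᵀX·[α, β]ᵀ = Xᵀw reads: 136·α + 26·β = -475;  26·α + 7·β = -97.
Determinant 136·7 − 26² = 276.
α = ((-475)·7 − 26·(-97))/276 = -803/276; β = (136·(-97) − 26·(-475))/276 = -421/138.

α = -2.91, β = -3.05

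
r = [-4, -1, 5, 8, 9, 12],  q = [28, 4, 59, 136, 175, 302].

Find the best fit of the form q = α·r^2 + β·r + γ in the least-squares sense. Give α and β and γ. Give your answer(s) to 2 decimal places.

Compute the Gram sums: Σr^2·r^2 = 32275, Σr^2·r = 3029, Σr^2 = 331, Σr·r = 331, Σr = 29, Σ1 = 6.
And Σr^2·q = 68294, Σr·q = 6466, Σq = 704.
Solving the 3×3 system (Gaussian elimination) gives α = 62165/31599, β = 41681/31599, γ = 25574/10533.

α = 1.97, β = 1.32, γ = 2.43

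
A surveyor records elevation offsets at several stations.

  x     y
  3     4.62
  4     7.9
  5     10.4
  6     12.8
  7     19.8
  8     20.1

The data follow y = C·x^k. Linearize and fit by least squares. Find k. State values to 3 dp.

Linearized form: ln y = k·ln x + ln C. From the 6 transformed points,
Σln x = 9.9115, Σ(ln x)² = 17.0401, Σln y = 14.4749, Σln x·ln y = 24.9333.
Equations: 17.0401·k + 9.9115·ln C = 24.9333;  9.9115·k + 6·ln C = 14.4749.
Solving (det = 4.0036): k = 1.53165, ln C = -0.11766.

k = 1.532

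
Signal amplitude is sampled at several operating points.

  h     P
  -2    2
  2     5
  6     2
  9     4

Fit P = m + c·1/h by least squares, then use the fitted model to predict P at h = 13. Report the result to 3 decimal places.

The normal system XᵀX·[m, c]ᵀ = XᵀP is [[4, 5/18]; [5/18, 175/324]]·[m, c]ᵀ = [13, 41/18]ᵀ.
Eliminating c: (175/324)·(row 1) − (5/18)·(row 2) gives (25/12)·m = (175/324)·13 − (5/18)·(41/18) = 115/18, so m = 46/15.
Then c = ((41/18) − (5/18)·(46/15))/(175/324) = 66/25.
At h = 13: P̂ = (46/15)·(1) + (66/25)·(1/13) = 3188/975.

P̂ = 3.270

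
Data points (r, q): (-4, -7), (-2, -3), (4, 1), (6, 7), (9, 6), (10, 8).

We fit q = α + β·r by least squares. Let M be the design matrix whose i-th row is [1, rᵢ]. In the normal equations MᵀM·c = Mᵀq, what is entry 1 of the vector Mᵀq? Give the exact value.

Entry 1 ↔ basis 1, so (Mᵀq)_{1} = Σᵢ qᵢ = (1)·(-7) + (1)·(-3) + (1)·(1) + (1)·(7) + (1)·(6) + (1)·(8) = 12.

12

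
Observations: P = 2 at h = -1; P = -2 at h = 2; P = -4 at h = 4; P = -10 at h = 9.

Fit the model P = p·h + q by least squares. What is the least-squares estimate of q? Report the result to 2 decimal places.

Forming AᵀA = [[102, 14]; [14, 4]] and AᵀP = [-112, -14]ᵀ gives AᵀA·[p, q]ᵀ = AᵀP.
det = 102·4 − 14² = 212.
p = ((-112)·4 − 14·(-14))/212 = -63/53; q = (102·(-14) − 14·(-112))/212 = 35/53.

q = 0.66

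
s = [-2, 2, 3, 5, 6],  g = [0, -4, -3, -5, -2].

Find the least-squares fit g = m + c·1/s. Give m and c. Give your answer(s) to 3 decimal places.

Sums needed: Σ1 = 5, Σ1/s = 7/10, Σ1/s·1/s = 611/900.
For Mᵀg: Σg = -14, Σ1/s·g = -13/3.
Normal equations: [[5, 7/10]; [7/10, 611/900]]·[m, c]ᵀ = [-14, -13/3]ᵀ.
Δ = 5·(611/900) − (7/10)² = 1307/450.
m = ((-14)·(611/900) − (7/10)·(-13/3))/(1307/450) = -2912/1307; c = (5·(-13/3) − (7/10)·(-14))/(1307/450) = -5340/1307.

m = -2.228, c = -4.086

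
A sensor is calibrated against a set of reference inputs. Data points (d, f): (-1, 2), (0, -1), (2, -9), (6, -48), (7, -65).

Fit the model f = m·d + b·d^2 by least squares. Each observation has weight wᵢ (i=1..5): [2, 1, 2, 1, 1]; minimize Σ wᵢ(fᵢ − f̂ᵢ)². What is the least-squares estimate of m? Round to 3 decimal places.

m = -2.575

Normal-equation sums: Σwᵢ·d·d = 95, Σwᵢ·d·d^2 = 573, Σwᵢ·d^2·d^2 = 3731.
Right-hand side: Σwᵢ·d·f = -783, Σwᵢ·d^2·f = -4981.
Normal equations: [[95, 573]; [573, 3731]]·[m, b]ᵀ = [-783, -4981]ᵀ.
det = 95·3731 − 573² = 26116.
m = ((-783)·3731 − 573·(-4981))/26116 = -16815/6529; b = (95·(-4981) − 573·(-783))/26116 = -6134/6529.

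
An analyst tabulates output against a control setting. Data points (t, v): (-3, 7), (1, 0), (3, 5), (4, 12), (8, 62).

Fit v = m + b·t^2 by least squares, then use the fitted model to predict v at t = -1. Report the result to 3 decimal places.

Normal-equation sums: Σ1 = 5, Σt^2 = 99, Σt^2·t^2 = 4515.
Right-hand side: Σv = 86, Σt^2·v = 4268.
Determinant 5·4515 − 99² = 12774.
m = (86·4515 − 99·4268)/12774 = -5707/2129; b = (5·4268 − 99·86)/12774 = 6413/6387.
At t = -1: v̂ = (-5707/2129)·(1) + (6413/6387)·(1) = -10708/6387.

v̂ = -1.677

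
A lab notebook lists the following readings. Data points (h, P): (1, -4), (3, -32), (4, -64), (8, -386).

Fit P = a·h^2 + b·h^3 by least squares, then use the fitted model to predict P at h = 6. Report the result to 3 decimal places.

From the data, Σh^2·h^2 = 4434, Σh^2·h^3 = 34036, Σh^3·h^3 = 266970.
For XᵀP: Σh^2·P = -26020, Σh^3·P = -202596.
Normal equations: [[4434, 34036]; [34036, 266970]]·[a, b]ᵀ = [-26020, -202596]ᵀ.
Determinant 4434·266970 − 34036² = 25295684.
a = ((-26020)·266970 − 34036·(-202596))/25295684 = -12750486/6323921; b = (4434·(-202596) − 34036·(-26020))/25295684 = -3173486/6323921.
At h = 6: P̂ = (-12750486/6323921)·(36) + (-3173486/6323921)·(216) = -1144490472/6323921.

P̂ = -180.978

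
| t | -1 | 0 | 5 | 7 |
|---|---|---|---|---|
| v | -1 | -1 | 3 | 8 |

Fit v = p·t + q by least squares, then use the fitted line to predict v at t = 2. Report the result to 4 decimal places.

The normal system MᵀM·[p, q]ᵀ = Mᵀv is [[75, 11]; [11, 4]]·[p, q]ᵀ = [72, 9]ᵀ.
Eliminating q: 4·(row 1) − 11·(row 2) gives 179·p = 4·72 − 11·9 = 189, so p = 189/179.
Then q = (9 − 11·(189/179))/4 = -117/179.
At t = 2: v̂ = (189/179)·(2) + (-117/179)·(1) = 261/179.

v̂ = 1.4581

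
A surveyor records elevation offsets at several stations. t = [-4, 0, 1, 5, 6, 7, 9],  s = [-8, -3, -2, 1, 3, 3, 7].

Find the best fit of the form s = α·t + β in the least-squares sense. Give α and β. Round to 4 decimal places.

α = 1.0625, β = -3.5000

The normal equations are: 208·α + 24·β = 137;  24·α + 7·β = 1.
Δ = 208·7 − 24² = 880.
α = (137·7 − 24·1)/880 = 17/16; β = (208·1 − 24·137)/880 = -7/2.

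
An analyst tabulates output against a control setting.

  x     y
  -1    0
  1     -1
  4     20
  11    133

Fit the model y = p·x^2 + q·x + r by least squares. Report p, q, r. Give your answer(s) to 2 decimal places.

Compute the Gram sums: Σx^2·x^2 = 14899, Σx^2·x = 1395, Σx^2 = 139, Σx·x = 139, Σx = 15, Σ1 = 4.
Right-hand side: Σx^2·y = 16412, Σx·y = 1542, Σy = 152.
Row-reducing yields p = 9563/9300, q = 551/620, r = -2477/2325.

p = 1.03, q = 0.89, r = -1.07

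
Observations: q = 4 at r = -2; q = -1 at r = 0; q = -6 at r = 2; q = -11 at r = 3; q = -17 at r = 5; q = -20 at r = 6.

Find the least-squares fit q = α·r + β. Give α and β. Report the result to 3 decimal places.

α = -3.066, β = -1.346

Setting ∂/∂α … = 0 gives: 78·α + 14·β = -258;  14·α + 6·β = -51.
(Σr·r = 78, Σr = 14, Σ1 = 6, Σr·q = -258, Σq = -51.)
det = 78·6 − 14² = 272.
α = ((-258)·6 − 14·(-51))/272 = -417/136; β = (78·(-51) − 14·(-258))/272 = -183/136.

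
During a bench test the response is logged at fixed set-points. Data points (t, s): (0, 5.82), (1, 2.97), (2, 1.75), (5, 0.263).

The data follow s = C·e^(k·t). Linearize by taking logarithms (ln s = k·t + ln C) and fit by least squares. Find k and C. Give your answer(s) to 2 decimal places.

k = -0.62, C = 5.75

Linearized form: ln s = k·t + ln C. From the 4 transformed points,
Sums: Σt = 8.0000, Σ(t)² = 30.0000, Σln s = 2.0739, Σt·ln s = -4.4702.
Normal system: [[30.0000, 8.0000]; [8.0000, 4]]·[k, ln C]ᵀ = [-4.4702, 2.0739]ᵀ.
Slope k = (n·Σt·ln s − Σt·Σln s)/(n·Σ(t)² − (Σt)²) = (4·-4.4702 − 8.0000·2.0739)/56.0000 = -0.61557; ln C = (Σln s − k·Σt)/n = 1.74961, so C = exp(1.74961) = 5.75234.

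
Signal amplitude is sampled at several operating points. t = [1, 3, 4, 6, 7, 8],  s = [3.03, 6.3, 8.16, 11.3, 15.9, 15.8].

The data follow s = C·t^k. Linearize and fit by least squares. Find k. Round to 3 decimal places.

k = 0.814

Taking logs, ln s = k·ln t + ln C, so regress ln s on ln t.
Over the data: Σln t = 8.3020, Σ(ln t)² = 14.4498, Σln s = 12.9995, Σln t·ln s = 20.3992.
Normal system: [[14.4498, 8.3020]; [8.3020, 6]]·[k, ln C]ᵀ = [20.3992, 12.9995]ᵀ.
Slope k = (n·Σln t·ln s − Σln t·Σln s)/(n·Σ(ln t)² − (Σln t)²) = (6·20.3992 − 8.3020·12.9995)/17.7753 = 0.81422; ln C = (Σln s − k·Σln t)/n = 1.03997.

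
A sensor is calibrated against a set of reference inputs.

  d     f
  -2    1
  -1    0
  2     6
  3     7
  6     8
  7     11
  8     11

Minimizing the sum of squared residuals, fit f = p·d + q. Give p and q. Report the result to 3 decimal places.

The normal system XᵀX·[p, q]ᵀ = Xᵀf is [[167, 23]; [23, 7]]·[p, q]ᵀ = [244, 44]ᵀ.
Eliminating q: 7·(row 1) − 23·(row 2) gives 640·p = 7·244 − 23·44 = 696, so p = 87/80.
Then q = (44 − 23·(87/80))/7 = 217/80.

p = 1.088, q = 2.713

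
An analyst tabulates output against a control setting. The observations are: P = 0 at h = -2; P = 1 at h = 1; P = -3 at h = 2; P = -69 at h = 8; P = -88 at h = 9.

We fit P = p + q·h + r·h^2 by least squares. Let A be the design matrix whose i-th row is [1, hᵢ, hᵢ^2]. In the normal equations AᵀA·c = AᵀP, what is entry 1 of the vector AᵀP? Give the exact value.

-159

Entry 1 ↔ basis 1, so (AᵀP)_{1} = Σᵢ Pᵢ = (1)·(0) + (1)·(1) + (1)·(-3) + (1)·(-69) + (1)·(-88) = -159.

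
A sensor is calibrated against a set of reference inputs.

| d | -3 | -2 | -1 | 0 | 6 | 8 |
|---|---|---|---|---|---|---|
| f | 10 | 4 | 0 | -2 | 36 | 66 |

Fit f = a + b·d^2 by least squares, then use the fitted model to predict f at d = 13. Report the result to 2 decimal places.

AᵀA·[a, b]ᵀ = Aᵀf reads: 6·a + 114·b = 114;  114·a + 5490·b = 5626.
Eliminating b: 5490·(row 1) − 114·(row 2) gives 19944·a = 5490·114 − 114·5626 = -15504, so a = -646/831.
Then b = (5626 − 114·(-646/831))/5490 = 865/831.
At d = 13: f̂ = (-646/831)·(1) + (865/831)·(169) = 48513/277.

f̂ = 175.14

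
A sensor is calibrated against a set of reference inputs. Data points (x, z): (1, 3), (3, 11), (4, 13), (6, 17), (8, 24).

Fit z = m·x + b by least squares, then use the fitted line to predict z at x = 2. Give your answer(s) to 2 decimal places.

ẑ = 6.79

From the data, Σx·x = 126, Σx = 22, Σ1 = 5.
Moment sums: Σx·z = 382, Σz = 68.
AᵀA·[m, b]ᵀ = Aᵀz becomes [[126, 22]; [22, 5]]·[m, b]ᵀ = [382, 68]ᵀ.
det = 126·5 − 22² = 146.
m = (382·5 − 22·68)/146 = 207/73; b = (126·68 − 22·382)/146 = 82/73.
At x = 2: ẑ = (207/73)·(2) + (82/73)·(1) = 496/73.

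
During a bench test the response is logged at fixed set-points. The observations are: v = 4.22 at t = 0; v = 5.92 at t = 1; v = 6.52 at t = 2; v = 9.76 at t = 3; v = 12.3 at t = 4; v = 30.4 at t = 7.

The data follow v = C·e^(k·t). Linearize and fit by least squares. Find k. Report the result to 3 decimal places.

k = 0.280

Let Y = ln v. Fitting Y = k·t + ln C by least squares:
Σt = 17.0000, Σ(t)² = 79.0000, Σln v = 13.2954, Σt·ln v = 46.3025.
Equations: 79.0000·k + 17.0000·ln C = 46.3025;  17.0000·k + 6·ln C = 13.2954.
Slope k = (n·Σt·ln v − Σt·Σln v)/(n·Σ(t)² − (Σt)²) = (6·46.3025 − 17.0000·13.2954)/185.0000 = 0.27996; ln C = (Σln v − k·Σt)/n = 1.42267.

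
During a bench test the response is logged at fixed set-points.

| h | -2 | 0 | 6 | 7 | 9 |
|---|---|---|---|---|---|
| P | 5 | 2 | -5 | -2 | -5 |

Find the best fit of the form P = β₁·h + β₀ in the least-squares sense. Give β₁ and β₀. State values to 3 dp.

Setting ∂/∂β₁ … = 0 gives: 170·β₁ + 20·β₀ = -99;  20·β₁ + 5·β₀ = -5.
Determinant 170·5 − 20² = 450.
β₁ = ((-99)·5 − 20·(-5))/450 = -79/90; β₀ = (170·(-5) − 20·(-99))/450 = 113/45.

β₁ = -0.878, β₀ = 2.511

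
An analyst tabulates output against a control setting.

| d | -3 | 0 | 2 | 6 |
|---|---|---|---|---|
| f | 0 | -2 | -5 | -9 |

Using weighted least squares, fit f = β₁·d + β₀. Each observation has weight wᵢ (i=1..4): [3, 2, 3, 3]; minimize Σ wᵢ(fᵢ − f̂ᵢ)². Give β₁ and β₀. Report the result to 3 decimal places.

Setting ∂/∂β₁ … = 0 gives: 147·β₁ + 15·β₀ = -192;  15·β₁ + 11·β₀ = -46.
(Σwᵢ·d·d = 147, Σwᵢ·d = 15, Σwᵢ·1 = 11, Σwᵢ·d·f = -192, Σwᵢ·f = -46.)
Eliminating β₀: 11·(row 1) − 15·(row 2) gives 1392·β₁ = 11·(-192) − 15·(-46) = -1422, so β₁ = -237/232.
Then β₀ = ((-46) − 15·(-237/232))/11 = -647/232.

β₁ = -1.022, β₀ = -2.789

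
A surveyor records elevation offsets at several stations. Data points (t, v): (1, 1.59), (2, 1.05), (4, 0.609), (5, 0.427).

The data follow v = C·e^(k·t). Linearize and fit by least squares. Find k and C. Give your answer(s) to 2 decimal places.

k = -0.32, C = 2.10

Linearized form: ln v = k·t + ln C. From the 4 transformed points,
Σt = 12.0000, Σ(t)² = 46.0000, Σln v = -0.8344, Σt·ln v = -5.6773.
Equations: 46.0000·k + 12.0000·ln C = -5.6773;  12.0000·k + 4·ln C = -0.8344.
Slope k = (n·Σt·ln v − Σt·Σln v)/(n·Σ(t)² − (Σt)²) = (4·-5.6773 − 12.0000·-0.8344)/40.0000 = -0.31741; ln C = (Σln v − k·Σt)/n = 0.74365, so C = exp(0.74365) = 2.10359.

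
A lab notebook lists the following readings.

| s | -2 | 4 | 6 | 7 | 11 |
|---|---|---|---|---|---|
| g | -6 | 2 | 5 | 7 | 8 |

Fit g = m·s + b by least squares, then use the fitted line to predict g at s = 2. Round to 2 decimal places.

Forming MᵀM = [[226, 26]; [26, 5]] and Mᵀg = [187, 16]ᵀ gives MᵀM·[m, b]ᵀ = Mᵀg.
det = 226·5 − 26² = 454.
m = (187·5 − 26·16)/454 = 519/454; b = (226·16 − 26·187)/454 = -623/227.
At s = 2: ĝ = (519/454)·(2) + (-623/227)·(1) = -104/227.

ĝ = -0.46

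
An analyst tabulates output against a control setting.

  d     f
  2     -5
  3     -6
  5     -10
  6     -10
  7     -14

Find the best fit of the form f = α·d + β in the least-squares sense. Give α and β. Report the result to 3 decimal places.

With design matrix A, AᵀA = [[123, 23]; [23, 5]] and Aᵀf = [-236, -45]ᵀ.
Eliminating β: 5·(row 1) − 23·(row 2) gives 86·α = 5·(-236) − 23·(-45) = -145, so α = -145/86.
Then β = ((-45) − 23·(-145/86))/5 = -107/86.

α = -1.686, β = -1.244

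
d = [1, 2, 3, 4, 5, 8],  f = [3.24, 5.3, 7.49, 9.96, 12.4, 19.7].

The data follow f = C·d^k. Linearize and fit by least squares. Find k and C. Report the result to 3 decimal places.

k = 0.872, C = 3.038

Linearized form: ln f = k·ln d + ln C. From the 6 transformed points,
Sums: Σln d = 6.8669, Σ(ln d)² = 10.5236, Σln f = 12.6537, Σln d·ln f = 16.8047.
Normal system: [[10.5236, 6.8669]; [6.8669, 6]]·[k, ln C]ᵀ = [16.8047, 12.6537]ᵀ.
Solving (det = 15.9867): k = 0.87171, ln C = 1.11129, so C = exp(1.11129) = 3.03828.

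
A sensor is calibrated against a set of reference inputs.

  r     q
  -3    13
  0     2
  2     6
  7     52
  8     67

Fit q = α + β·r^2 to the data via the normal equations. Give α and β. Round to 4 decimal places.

Forming XᵀX = [[5, 126]; [126, 6594]] and Xᵀq = [140, 6977]ᵀ gives XᵀX·[α, β]ᵀ = Xᵀq.
det = 5·6594 − 126² = 17094.
α = (140·6594 − 126·6977)/17094 = 1049/407; β = (5·6977 − 126·140)/17094 = 17245/17094.

α = 2.5774, β = 1.0088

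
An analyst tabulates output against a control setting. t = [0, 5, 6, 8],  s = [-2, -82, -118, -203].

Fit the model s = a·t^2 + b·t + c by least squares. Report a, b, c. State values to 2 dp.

Normal-equation sums: Σt^2·t^2 = 6017, Σt^2·t = 853, Σt^2 = 125, Σt·t = 125, Σt = 19, Σ1 = 4.
For Mᵀs: Σt^2·s = -19290, Σt·s = -2742, Σs = -405.
MᵀM·[a, b, c]ᵀ = Mᵀs becomes [[6017, 853, 125]; [853, 125, 19]; [125, 19, 4]]·[a, b, c]ᵀ = [-19290, -2742, -405]ᵀ.
Solving the 3×3 system (Gaussian elimination) gives a = -4087/1364, b = -1627/1364, c = -1329/682.

a = -3.00, b = -1.19, c = -1.95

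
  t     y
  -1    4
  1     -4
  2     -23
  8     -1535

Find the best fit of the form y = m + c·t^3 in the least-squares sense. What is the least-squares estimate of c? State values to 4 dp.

Normal-equation sums: Σ1 = 4, Σt^3 = 520, Σt^3·t^3 = 262210.
Right-hand side: Σy = -1558, Σt^3·y = -786112.
det = 4·262210 − 520² = 778440.
m = ((-1558)·262210 − 520·(-786112))/778440 = 327/998; c = (4·(-786112) − 520·(-1558))/778440 = -97262/32435.

c = -2.9987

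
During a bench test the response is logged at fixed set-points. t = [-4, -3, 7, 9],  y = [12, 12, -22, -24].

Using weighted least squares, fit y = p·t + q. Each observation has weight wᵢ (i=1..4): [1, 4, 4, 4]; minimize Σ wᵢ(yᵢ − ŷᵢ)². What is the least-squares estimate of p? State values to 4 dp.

p = -3.0756

The normal system MᵀWM·[p, q]ᵀ = MᵀWy is [[572, 48]; [48, 13]]·[p, q]ᵀ = [-1672, -124]ᵀ.
Δ = 572·13 − 48² = 5132.
p = ((-1672)·13 − 48·(-124))/5132 = -3946/1283; q = (572·(-124) − 48·(-1672))/5132 = 2332/1283.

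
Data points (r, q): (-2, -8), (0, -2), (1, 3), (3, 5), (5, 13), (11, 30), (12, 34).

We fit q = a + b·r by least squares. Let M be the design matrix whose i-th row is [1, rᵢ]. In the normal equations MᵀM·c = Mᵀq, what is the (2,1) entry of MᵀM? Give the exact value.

Row 2 ↔ basis r, column 1 ↔ basis 1, so (MᵀM)_{2,1} = Σᵢ r = (-2)·(1) + (0)·(1) + (1)·(1) + (3)·(1) + (5)·(1) + (11)·(1) + (12)·(1) = 30.

30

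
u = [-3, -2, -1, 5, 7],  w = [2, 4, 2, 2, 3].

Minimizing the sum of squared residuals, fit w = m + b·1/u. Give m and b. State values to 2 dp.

m = 2.61, b = 0.04

Entries of MᵀM: Σ1 = 5, Σ1/u = -313/210, Σ1/u·1/u = 62689/44100.
For Mᵀw: Σw = 13, Σ1/u·w = -403/105.
Normal equations: [[5, -313/210]; [-313/210, 62689/44100]]·[m, b]ᵀ = [13, -403/105]ᵀ.
Eliminating b: (62689/44100)·(row 1) − (-313/210)·(row 2) gives (53869/11025)·m = (62689/44100)·13 − (-313/210)·(-403/105) = 562679/44100, so m = 562679/215476.
Then b = ((-403/105) − (-313/210)·(562679/215476))/(62689/44100) = 4095/107738.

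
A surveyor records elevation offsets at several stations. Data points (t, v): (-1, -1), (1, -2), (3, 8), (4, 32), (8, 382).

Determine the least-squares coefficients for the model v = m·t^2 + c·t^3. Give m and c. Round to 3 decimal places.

m = -2.017, c = 0.998

AᵀA·[m, c]ᵀ = Aᵀv reads: 4435·m + 34035·c = 25029;  34035·m + 266971·c = 197847.
(Σt^2·t^2 = 4435, Σt^2·t^3 = 34035, Σt^3·t^3 = 266971, Σt^2·v = 25029, Σt^3·v = 197847.)
Δ = 4435·266971 − 34035² = 25635160.
m = (25029·266971 − 34035·197847)/25635160 = -25852743/12817580; c = (4435·197847 − 34035·25029)/25635160 = 2558943/2563516.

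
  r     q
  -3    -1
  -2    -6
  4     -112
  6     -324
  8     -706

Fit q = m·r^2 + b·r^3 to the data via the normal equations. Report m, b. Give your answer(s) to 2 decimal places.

The normal equations are: 5745·m + 41293·b = -58673;  41293·m + 313689·b = -438549.
(Σr^2·r^2 = 5745, Σr^2·r^3 = 41293, Σr^3·r^3 = 313689, Σr^2·q = -58673, Σr^3·q = -438549.)
Determinant 5745·313689 − 41293² = 97031456.
m = ((-58673)·313689 − 41293·(-438549))/97031456 = -37008855/12128932; b = (5745·(-438549) − 41293·(-58673))/97031456 = -12084977/12128932.

m = -3.05, b = -1.00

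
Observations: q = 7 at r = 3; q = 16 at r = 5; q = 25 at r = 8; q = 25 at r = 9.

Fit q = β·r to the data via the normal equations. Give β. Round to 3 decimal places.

β = 2.939

Entries of AᵀA: Σr·r = 179.
Moment sums: Σr·q = 526.
So AᵀA·[β]ᵀ = Aᵀq: [[179]]·[β]ᵀ = [526]ᵀ.
β = 526/179 = 2.93855.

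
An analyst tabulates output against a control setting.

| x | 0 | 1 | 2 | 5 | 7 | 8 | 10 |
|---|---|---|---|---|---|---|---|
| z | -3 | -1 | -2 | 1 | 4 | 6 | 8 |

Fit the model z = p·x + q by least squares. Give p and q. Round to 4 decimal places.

p = 1.0833, q = -3.2500

The normal equations are: 243·p + 33·q = 156;  33·p + 7·q = 13.
Determinant 243·7 − 33² = 612.
p = (156·7 − 33·13)/612 = 13/12; q = (243·13 − 33·156)/612 = -13/4.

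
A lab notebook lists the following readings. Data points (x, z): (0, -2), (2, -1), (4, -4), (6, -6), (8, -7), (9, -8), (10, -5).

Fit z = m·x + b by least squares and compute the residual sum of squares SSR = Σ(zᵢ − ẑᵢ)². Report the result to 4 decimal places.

SSR = 11.7423

Forming MᵀM = [[301, 39]; [39, 7]] and Mᵀz = [-232, -33]ᵀ gives MᵀM·[m, b]ᵀ = Mᵀz.
Δ = 301·7 − 39² = 586.
m = ((-232)·7 − 39·(-33))/586 = -337/586; b = (301·(-33) − 39·(-232))/586 = -885/586.
Residuals: -287/586, 973/586, -111/586, -609/586, -521/586, -385/293, 1325/586; SSR = 6881/586.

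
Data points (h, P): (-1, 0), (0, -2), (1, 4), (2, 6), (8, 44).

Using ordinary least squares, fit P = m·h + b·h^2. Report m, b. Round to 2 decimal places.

m = 1.99, b = 0.44

The normal system MᵀM·[m, b]ᵀ = MᵀP is [[70, 520]; [520, 4114]]·[m, b]ᵀ = [368, 2844]ᵀ.
Eliminating b: 4114·(row 1) − 520·(row 2) gives 17580·m = 4114·368 − 520·2844 = 35072, so m = 8768/4395.
Then b = (2844 − 520·(8768/4395))/4114 = 386/879.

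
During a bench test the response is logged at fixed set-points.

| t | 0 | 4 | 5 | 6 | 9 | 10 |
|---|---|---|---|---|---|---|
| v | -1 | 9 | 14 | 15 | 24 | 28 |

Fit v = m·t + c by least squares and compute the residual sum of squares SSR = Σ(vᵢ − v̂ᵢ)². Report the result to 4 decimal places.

SSR = 3.7704

Sums needed: Σt·t = 258, Σt = 34, Σ1 = 6.
Right-hand side: Σt·v = 692, Σv = 89.
Normal equations: [[258, 34]; [34, 6]]·[m, c]ᵀ = [692, 89]ᵀ.
Eliminating c: 6·(row 1) − 34·(row 2) gives 392·m = 6·692 − 34·89 = 1126, so m = 563/196.
Then c = (89 − 34·(563/196))/6 = -283/196.
Residuals: 87/196, -205/196, 53/49, -155/196, -20/49, 141/196; SSR = 739/196.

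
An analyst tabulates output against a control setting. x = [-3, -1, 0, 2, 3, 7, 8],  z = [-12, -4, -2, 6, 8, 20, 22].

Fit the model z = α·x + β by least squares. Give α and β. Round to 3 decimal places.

Forming AᵀA = [[136, 16]; [16, 7]] and Aᵀz = [392, 38]ᵀ gives AᵀA·[α, β]ᵀ = Aᵀz.
Eliminating β: 7·(row 1) − 16·(row 2) gives 696·α = 7·392 − 16·38 = 2136, so α = 89/29.
Then β = (38 − 16·(89/29))/7 = -46/29.

α = 3.069, β = -1.586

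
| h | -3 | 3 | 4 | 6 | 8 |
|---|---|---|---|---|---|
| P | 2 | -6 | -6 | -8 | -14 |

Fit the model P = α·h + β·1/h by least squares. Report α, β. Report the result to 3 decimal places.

α = -1.687, β = 3.611

Forming AᵀA = [[134, 5]; [5, 21/64]] and AᵀP = [-208, -29/4]ᵀ gives AᵀA·[α, β]ᵀ = AᵀP.
Δ = 134·(21/64) − 5² = 607/32.
α = ((-208)·(21/64) − 5·(-29/4))/(607/32) = -1024/607; β = (134·(-29/4) − 5·(-208))/(607/32) = 2192/607.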